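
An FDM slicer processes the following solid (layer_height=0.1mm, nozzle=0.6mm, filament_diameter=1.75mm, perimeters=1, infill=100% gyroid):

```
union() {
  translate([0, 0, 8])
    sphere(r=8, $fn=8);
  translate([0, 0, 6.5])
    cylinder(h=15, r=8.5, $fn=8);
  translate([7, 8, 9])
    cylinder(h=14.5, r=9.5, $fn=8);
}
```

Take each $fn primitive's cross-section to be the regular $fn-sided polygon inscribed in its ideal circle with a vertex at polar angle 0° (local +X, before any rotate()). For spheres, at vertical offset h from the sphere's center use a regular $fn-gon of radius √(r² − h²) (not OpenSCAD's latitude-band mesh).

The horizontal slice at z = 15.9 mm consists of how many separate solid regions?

1

At z = 15.9 mm: the sphere: section is a regular 8-gon, circumradius = √(r²−h²) = √(8²−7.9²) = 1.261; the cylinder: section is a regular 8-gon, circumradius r=8.5; the r=9.5 cylinder at (7, 8) contributes a regular 8-gon of circumradius 9.5; Combining (union): the regions partially overlap (shared area 65.00 mm²), so overlapping operands fuse into one piece — 1 connected region. The result has 1 disconnected region.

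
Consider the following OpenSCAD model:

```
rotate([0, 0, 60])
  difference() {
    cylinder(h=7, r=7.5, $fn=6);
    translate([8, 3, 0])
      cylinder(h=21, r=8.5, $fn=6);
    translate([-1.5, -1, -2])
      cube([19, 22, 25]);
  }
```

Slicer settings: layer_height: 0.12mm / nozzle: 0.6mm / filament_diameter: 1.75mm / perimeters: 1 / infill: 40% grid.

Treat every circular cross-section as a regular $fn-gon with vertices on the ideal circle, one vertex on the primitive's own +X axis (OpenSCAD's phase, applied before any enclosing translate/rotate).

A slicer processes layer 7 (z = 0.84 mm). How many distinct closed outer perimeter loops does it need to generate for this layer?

1

At z = 0.84 mm: the r=7.5 cylinder contributes a regular 6-gon of circumradius 7.5; the cylinder at (8, 3): section is a regular 6-gon, circumradius r=8.5; the cube at (-1.5, -1) is present — its section is the full 19×22 rectangle; Subtracting the remaining from the first: starting from the r=7.5 cylinder, the r=8.5 cylinder at (8, 3) partially overlaps it — only the 50.01 mm² overlap (of its 187.71 mm²) is removed, clipping the outline; the 19×22 cube at (-1.5, -1) partially overlaps it — only the 15.64 mm² overlap (of its 418.00 mm²) is removed, clipping the outline — 1 connected region; (whole slice rotated 60° about Z — lengths, areas and connectivity unchanged). The result has 1 disconnected region.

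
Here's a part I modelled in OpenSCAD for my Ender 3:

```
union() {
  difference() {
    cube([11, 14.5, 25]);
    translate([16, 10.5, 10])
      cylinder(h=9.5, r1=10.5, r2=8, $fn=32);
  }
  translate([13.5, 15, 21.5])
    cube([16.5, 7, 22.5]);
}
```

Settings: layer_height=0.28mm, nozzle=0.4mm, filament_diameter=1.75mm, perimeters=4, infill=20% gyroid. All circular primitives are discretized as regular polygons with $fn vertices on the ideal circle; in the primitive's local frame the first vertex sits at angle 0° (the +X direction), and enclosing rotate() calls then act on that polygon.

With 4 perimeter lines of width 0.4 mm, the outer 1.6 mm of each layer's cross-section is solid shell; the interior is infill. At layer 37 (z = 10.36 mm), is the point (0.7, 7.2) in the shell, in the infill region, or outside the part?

shell

At z = 10.36 mm: the cube is present — its section is the full 11×14.5 rectangle; the cone at (16, 10.5) (r1=10.5→r2=8) has section circumradius 10.405 here — a regular 32-gon; Subtracting the remaining from the first: starting from the 11×14.5 cube, the cone at (16, 10.5) partially overlaps it — only the 55.15 mm² overlap (of its 337.96 mm²) is removed, clipping the outline — 1 connected region; the cube at (13.5, 15) is not intersected at this z (z outside [21.5, 44]); Combining (union): only that combined region is present, so the union is just that shape — 1 connected region. Overall, the cross-section is a single solid region. The nearest boundary edge runs (0.00, 0.00)→(0.00, 14.50); distance from the point to it = 0.70 mm. The point is inside the cross-section, 0.70 mm from the nearest boundary — within the 1.6 mm shell band (4 × 0.4).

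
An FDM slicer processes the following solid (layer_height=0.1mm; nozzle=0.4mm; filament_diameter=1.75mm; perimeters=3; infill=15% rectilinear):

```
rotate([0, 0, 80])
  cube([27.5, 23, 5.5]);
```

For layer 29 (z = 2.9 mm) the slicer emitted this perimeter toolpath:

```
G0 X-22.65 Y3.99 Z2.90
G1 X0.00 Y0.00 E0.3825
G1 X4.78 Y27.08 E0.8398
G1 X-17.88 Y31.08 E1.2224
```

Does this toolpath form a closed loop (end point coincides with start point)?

no

Start point (G0): (-22.65, 3.99). End point (last G1): the path does not return to the start — open.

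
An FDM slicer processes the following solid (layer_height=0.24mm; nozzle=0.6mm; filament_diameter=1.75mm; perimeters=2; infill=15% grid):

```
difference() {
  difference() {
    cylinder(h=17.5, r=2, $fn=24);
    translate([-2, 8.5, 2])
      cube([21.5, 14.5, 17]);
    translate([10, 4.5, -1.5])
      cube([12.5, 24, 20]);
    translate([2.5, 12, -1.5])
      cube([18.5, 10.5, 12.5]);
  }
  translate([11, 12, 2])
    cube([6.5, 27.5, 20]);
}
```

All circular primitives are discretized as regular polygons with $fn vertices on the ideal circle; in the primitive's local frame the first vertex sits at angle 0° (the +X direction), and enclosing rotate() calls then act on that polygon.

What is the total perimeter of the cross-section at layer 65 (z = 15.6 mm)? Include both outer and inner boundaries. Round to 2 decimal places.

12.53 mm

At z = 15.6 mm: the cylinder: section is a regular 24-gon, circumradius r=2 (perimeter = 2·24·2.000·sin(180°/24) = 12.53 mm); the 21.5×14.5 cube at (-2, 8.5) contributes its full rectangle (perimeter 72.00 mm); the cube at (10, 4.5) is present — its section is the full 12.5×24 rectangle (perimeter 73.00 mm); the cube at (2.5, 12) does not reach this height (z outside [-1.5, 11]); Taking the first minus the rest: starting from the r=2 cylinder, the 21.5×14.5 cube at (-2, 8.5) misses the remaining region (no effect); the 12.5×24 cube at (10, 4.5) misses the remaining region (no effect) — boundary = 12.53 mm; the 6.5×27.5 cube at (11, 12) contributes its full rectangle (perimeter 68.00 mm); Taking the first minus the rest: starting from that combined region, the 6.5×27.5 cube at (11, 12) misses the remaining region (no effect) — boundary = 12.53 mm. Overall, the cross-section is a single solid region. Total boundary length (outer) = 12.53 mm.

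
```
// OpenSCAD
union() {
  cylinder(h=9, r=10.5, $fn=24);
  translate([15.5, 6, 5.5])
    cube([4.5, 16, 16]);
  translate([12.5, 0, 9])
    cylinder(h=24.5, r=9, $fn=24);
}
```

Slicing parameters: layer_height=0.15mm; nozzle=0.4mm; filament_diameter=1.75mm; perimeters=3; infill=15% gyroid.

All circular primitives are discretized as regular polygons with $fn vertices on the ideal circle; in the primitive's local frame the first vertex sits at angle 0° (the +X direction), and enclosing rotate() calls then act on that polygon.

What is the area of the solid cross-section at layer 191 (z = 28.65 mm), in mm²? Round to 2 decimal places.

251.57 mm²

At z = 28.65 mm: the cylinder is absent (z outside [0, 9]); the cube at (15.5, 6) does not reach this height (z outside [5.5, 21.5]); the r=9 cylinder at (12.5, 0) contributes a regular 24-gon of circumradius 9 (area = (24/2)·9.000²·sin(360°/24) = 251.57 mm²); Taking the union: only the r=9 cylinder at (12.5, 0) is present, so the union is just that shape — area = 251.57 mm². Overall, the cross-section is a single solid region. Net area = 251.57 mm².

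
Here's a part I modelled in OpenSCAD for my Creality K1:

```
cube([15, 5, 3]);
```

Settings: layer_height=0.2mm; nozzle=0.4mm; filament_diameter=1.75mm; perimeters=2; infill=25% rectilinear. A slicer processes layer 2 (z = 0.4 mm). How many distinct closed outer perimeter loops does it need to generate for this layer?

1

At z = 0.4 mm: the cube (footprint 15×5) is included at this height. The result has 1 disconnected region.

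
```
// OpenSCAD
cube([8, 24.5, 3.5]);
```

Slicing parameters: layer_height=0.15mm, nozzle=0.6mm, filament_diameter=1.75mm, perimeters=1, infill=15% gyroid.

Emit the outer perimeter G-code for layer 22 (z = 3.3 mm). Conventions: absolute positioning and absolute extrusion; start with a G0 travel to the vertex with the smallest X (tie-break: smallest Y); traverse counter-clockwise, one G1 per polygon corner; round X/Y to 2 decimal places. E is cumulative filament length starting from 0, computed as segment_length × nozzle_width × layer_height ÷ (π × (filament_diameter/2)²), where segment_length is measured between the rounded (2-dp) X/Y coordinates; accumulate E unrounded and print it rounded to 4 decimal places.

G0 X0.00 Y0.00 Z3.30
G1 X8.00 Y0.00 E0.2993
G1 X8.00 Y24.50 E1.2161
G1 X0.00 Y24.50 E1.5154
G1 X0.00 Y0.00 E2.4321

At z = 3.3 mm: the cube (footprint 8×24.5) is included at this height. The outline is a single polygon with 4 vertices. Extrusion per mm of travel: 0.6 × 0.15 / (π × 0.875²) = 0.037418. Accumulating E over each segment gives final E = 2.4321.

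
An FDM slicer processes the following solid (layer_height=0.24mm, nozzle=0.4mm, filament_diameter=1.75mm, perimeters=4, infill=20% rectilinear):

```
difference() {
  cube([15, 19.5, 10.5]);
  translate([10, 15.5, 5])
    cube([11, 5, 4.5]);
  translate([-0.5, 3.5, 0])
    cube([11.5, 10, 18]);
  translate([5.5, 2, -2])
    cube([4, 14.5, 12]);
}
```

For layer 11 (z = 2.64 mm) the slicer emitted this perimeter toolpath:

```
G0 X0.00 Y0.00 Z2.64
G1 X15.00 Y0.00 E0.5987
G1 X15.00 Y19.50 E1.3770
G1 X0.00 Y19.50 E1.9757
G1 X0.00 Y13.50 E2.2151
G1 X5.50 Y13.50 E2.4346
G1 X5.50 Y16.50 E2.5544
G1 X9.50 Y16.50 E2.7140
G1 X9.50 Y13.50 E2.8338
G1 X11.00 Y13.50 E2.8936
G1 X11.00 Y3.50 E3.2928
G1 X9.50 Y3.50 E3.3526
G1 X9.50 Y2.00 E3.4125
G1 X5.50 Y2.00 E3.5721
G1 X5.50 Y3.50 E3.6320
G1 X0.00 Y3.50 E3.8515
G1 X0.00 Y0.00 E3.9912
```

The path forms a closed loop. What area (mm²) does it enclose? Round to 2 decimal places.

164.50 mm²

Apply the shoelace formula to the sequence of (X, Y) vertices; enclosed area = 164.50 mm².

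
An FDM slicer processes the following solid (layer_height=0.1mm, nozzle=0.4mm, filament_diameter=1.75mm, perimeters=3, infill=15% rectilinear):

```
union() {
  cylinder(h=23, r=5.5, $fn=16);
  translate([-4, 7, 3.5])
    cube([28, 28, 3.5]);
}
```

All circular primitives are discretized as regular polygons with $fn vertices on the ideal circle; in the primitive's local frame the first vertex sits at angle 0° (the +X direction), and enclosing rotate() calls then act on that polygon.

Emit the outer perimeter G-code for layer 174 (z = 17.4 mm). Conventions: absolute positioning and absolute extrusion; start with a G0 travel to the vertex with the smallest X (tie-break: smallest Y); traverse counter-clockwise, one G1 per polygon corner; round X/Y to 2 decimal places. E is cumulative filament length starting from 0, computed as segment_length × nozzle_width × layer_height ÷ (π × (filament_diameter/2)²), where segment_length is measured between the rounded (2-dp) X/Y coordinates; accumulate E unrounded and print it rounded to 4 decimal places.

At z = 17.4 mm: the r=5.5 cylinder gives a regular 16-gon of circumradius 5.5 (constant along its height); the cube at (-4, 7) is not intersected at this z (z outside [3.5, 7]); Combining (union): only the r=5.5 cylinder is present, so the union is just that shape — 1 connected region. The outline is a single polygon with 16 vertices. Extrusion per mm of travel: 0.4 × 0.1 / (π × 0.875²) = 0.016630. Accumulating E over each segment gives final E = 0.5709.

G0 X-5.50 Y0.00 Z17.40
G1 X-5.08 Y-2.10 E0.0356
G1 X-3.89 Y-3.89 E0.0714
G1 X-2.10 Y-5.08 E0.1071
G1 X0.00 Y-5.50 E0.1427
G1 X2.10 Y-5.08 E0.1783
G1 X3.89 Y-3.89 E0.2141
G1 X5.08 Y-2.10 E0.2498
G1 X5.50 Y0.00 E0.2854
G1 X5.08 Y2.10 E0.3211
G1 X3.89 Y3.89 E0.3568
G1 X2.10 Y5.08 E0.3925
G1 X0.00 Y5.50 E0.4282
G1 X-2.10 Y5.08 E0.4638
G1 X-3.89 Y3.89 E0.4995
G1 X-5.08 Y2.10 E0.5353
G1 X-5.50 Y0.00 E0.5709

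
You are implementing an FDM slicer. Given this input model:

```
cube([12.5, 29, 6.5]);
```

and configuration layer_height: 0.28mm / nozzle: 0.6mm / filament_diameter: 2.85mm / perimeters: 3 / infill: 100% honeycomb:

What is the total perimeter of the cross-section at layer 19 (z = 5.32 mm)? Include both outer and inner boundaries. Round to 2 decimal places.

83.00 mm

At z = 5.32 mm: the cube is present — its section is the full 12.5×29 rectangle (perimeter 83.00 mm). Overall, the cross-section is a single solid region. Total boundary length (outer) = 83.00 mm.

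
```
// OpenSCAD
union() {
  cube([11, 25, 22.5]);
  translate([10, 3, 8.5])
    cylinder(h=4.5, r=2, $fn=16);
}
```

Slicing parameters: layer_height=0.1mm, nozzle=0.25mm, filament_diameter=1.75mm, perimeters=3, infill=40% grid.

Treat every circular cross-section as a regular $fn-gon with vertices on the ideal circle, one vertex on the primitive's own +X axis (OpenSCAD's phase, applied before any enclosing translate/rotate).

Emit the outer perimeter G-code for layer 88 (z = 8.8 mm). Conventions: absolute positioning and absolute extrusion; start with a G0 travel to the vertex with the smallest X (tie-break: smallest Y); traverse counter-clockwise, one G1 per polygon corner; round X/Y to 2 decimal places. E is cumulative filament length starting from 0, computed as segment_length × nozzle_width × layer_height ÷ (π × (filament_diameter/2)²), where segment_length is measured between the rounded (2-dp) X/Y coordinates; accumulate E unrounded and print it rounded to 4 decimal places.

G0 X0.00 Y0.00 Z8.80
G1 X11.00 Y0.00 E0.1143
G1 X11.00 Y1.31 E0.1279
G1 X11.41 Y1.59 E0.1331
G1 X11.85 Y2.23 E0.1412
G1 X12.00 Y3.00 E0.1493
G1 X11.85 Y3.77 E0.1575
G1 X11.41 Y4.41 E0.1656
G1 X11.00 Y4.69 E0.1707
G1 X11.00 Y25.00 E0.3818
G1 X0.00 Y25.00 E0.4962
G1 X0.00 Y0.00 E0.7560

At z = 8.8 mm: the cube (footprint 11×25) is included at this height; the cylinder at (10, 3): section is a regular 16-gon, circumradius r=2; Combining (union): the regions partially overlap (shared area 9.90 mm²), so overlapping operands fuse into one piece — 1 connected region. The outline is a single polygon with 11 vertices. Extrusion per mm of travel: 0.25 × 0.1 / (π × 0.875²) = 0.010394. Accumulating E over each segment gives final E = 0.7560.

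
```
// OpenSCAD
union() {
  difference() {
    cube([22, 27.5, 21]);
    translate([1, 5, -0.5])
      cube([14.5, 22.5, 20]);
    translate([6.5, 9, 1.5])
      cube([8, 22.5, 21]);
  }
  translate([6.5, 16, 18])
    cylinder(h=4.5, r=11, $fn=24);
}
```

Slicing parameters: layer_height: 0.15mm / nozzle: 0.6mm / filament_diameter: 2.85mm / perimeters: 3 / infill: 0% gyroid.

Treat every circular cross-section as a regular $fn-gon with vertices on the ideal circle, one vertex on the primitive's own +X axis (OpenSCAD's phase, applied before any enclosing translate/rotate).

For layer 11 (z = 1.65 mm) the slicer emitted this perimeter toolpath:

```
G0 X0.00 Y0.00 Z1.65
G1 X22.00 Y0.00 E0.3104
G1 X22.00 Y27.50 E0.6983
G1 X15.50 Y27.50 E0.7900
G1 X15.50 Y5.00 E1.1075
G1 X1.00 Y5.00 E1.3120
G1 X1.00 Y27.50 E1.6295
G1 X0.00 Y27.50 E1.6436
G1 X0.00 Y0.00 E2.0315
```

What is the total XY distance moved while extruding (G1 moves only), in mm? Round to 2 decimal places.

144.00 mm

Sum the Euclidean lengths of each G1 segment: total = 144.00 mm.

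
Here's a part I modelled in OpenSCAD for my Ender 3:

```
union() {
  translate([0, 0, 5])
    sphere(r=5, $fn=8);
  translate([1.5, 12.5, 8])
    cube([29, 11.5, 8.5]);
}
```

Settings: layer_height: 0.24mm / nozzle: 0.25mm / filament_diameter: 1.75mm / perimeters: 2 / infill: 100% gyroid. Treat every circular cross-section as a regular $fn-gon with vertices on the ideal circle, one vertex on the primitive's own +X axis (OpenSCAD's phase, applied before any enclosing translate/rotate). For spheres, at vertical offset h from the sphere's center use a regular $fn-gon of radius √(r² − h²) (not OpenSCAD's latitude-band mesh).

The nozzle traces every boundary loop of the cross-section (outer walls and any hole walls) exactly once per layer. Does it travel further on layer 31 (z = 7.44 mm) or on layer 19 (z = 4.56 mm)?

Layer 31 (z = 7.44): the r=5 sphere contributes a regular 8-gon of circumradius √(5²−2.44²) = 4.364 (perimeter = 2·8·4.364·sin(180°/8) = 26.72 mm); the cube at (1.5, 12.5) is absent (z outside [8, 16.5]); Merging all regions: only the r=5 sphere is present, so the union is just that shape — boundary = 26.72 mm. So its perimeter = 26.72 mm. Layer 19 (z = 4.56): the sphere: section is a regular 8-gon, circumradius = √(r²−h²) = √(5²−0.44²) = 4.981 (perimeter = 2·8·4.981·sin(180°/8) = 30.50 mm); the cube at (1.5, 12.5) does not reach this height (z outside [8, 16.5]); Combining (union): only the r=5 sphere is present, so the union is just that shape — boundary = 30.50 mm. So its perimeter = 30.50 mm. Layer 19 is larger (30.50 vs 26.72 mm).

layer 19 (z = 4.56 mm)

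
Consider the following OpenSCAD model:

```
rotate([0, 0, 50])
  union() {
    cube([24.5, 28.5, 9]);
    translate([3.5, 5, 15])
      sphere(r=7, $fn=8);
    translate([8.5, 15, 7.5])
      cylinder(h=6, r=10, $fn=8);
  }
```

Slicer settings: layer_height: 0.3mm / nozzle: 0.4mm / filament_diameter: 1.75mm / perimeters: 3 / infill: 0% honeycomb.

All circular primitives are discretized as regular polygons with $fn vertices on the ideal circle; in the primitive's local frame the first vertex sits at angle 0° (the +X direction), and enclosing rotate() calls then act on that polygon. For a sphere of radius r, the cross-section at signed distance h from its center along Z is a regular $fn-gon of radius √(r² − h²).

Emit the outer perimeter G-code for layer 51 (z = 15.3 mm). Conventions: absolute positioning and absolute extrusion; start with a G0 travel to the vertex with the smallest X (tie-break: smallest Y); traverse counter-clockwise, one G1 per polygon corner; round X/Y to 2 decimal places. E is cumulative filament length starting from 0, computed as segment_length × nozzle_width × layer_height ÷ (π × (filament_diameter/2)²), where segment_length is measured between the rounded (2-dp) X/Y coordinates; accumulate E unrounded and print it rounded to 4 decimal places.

At z = 15.3 mm: the cube is absent (z outside [0, 9]); the r=7 sphere at (3.5, 5) slices to a regular 8-gon of circumradius 6.994 (√(r²−h²) with h=0.3 from center); the cylinder at (8.5, 15) is absent (z outside [7.5, 13.5]); Taking the union: only the r=7 sphere at (3.5, 5) is present, so the union is just that shape — 1 connected region; (whole slice rotated 50° about Z — lengths, areas and connectivity unchanged). The outline is a single polygon with 8 vertices. Extrusion per mm of travel: 0.4 × 0.3 / (π × 0.875²) = 0.049890. Accumulating E over each segment gives final E = 2.1364.

G0 X-8.55 Y5.29 Z15.30
G1 X-6.08 Y0.54 E0.2671
G1 X-0.97 Y-1.07 E0.5344
G1 X3.78 Y1.40 E0.8015
G1 X5.39 Y6.50 E1.0683
G1 X2.91 Y11.25 E1.3357
G1 X-2.19 Y12.86 E1.6025
G1 X-6.94 Y10.39 E1.8696
G1 X-8.55 Y5.29 E2.1364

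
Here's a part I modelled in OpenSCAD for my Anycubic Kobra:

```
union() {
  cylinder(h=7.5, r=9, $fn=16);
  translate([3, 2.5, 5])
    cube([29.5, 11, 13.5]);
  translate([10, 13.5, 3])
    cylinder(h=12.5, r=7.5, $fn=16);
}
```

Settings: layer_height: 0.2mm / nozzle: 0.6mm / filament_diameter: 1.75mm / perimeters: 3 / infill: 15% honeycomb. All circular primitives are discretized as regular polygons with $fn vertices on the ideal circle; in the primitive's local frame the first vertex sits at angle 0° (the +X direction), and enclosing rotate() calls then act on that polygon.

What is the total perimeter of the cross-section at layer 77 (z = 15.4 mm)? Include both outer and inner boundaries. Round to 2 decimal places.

89.96 mm

At z = 15.4 mm: the cylinder does not reach this height (z outside [0, 7.5]); the 29.5×11 cube at (3, 2.5) contributes its full rectangle (perimeter 81.00 mm); the r=7.5 cylinder at (10, 13.5) contributes a regular 16-gon of circumradius 7.5 (perimeter = 2·16·7.500·sin(180°/16) = 46.82 mm); Merging all regions: the regions partially overlap (shared area 85.48 mm²), so the edge portions inside another operand are dropped and the merged outline is re-measured after clipping — boundary = 89.96 mm. Overall, the cross-section is a single solid region. Total boundary length (outer) = 89.96 mm.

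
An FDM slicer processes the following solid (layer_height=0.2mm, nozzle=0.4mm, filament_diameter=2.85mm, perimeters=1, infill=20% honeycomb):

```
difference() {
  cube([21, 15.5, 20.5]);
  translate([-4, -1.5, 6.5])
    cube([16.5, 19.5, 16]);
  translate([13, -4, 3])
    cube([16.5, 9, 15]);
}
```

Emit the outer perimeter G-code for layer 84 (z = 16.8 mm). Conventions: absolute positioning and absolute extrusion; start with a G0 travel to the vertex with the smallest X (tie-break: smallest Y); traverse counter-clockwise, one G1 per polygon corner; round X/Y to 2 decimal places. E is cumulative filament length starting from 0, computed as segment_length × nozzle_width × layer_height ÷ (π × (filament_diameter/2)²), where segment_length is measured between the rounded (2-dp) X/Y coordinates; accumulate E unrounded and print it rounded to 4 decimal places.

At z = 16.8 mm: the 21×15.5 cube contributes its full rectangle; the cube at (-4, -1.5) is present — its section is the full 16.5×19.5 rectangle; the cube at (13, -4) (footprint 16.5×9) is included at this height; Taking the first minus the rest: starting from the 21×15.5 cube, the 16.5×19.5 cube at (-4, -1.5) partially overlaps it — only the 193.75 mm² overlap (of its 321.75 mm²) is removed, clipping the outline; the 16.5×9 cube at (13, -4) partially overlaps it — only the 40.00 mm² overlap (of its 148.50 mm²) is removed, clipping the outline — 1 connected region. The outline is a single polygon with 6 vertices. Extrusion per mm of travel: 0.4 × 0.2 / (π × 1.425²) = 0.012540. Accumulating E over each segment gives final E = 0.6019.

G0 X12.50 Y0.00 Z16.80
G1 X13.00 Y0.00 E0.0063
G1 X13.00 Y5.00 E0.0690
G1 X21.00 Y5.00 E0.1693
G1 X21.00 Y15.50 E0.3010
G1 X12.50 Y15.50 E0.4076
G1 X12.50 Y0.00 E0.6019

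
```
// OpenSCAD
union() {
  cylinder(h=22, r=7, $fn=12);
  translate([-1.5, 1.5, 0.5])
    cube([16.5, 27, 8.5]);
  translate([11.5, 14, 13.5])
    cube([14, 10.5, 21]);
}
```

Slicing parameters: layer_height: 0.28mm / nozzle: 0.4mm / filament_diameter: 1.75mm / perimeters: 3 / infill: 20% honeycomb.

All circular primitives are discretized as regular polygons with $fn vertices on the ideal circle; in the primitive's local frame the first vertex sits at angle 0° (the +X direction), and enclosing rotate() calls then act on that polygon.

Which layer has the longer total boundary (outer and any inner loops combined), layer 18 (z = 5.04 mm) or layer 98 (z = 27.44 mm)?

layer 18 (z = 5.04 mm)

Layer 18 (z = 5.04): the r=7 cylinder contributes a regular 12-gon of circumradius 7 (perimeter = 2·12·7.000·sin(180°/12) = 43.48 mm); the 16.5×27 cube at (-1.5, 1.5) contributes its full rectangle (perimeter 87.00 mm); the cube at (11.5, 14) is absent (z outside [13.5, 34.5]); Combining (union): the regions partially overlap (shared area 34.50 mm²), so the edge portions inside another operand are dropped and the merged outline is re-measured after clipping — boundary = 106.42 mm. So its perimeter = 106.42 mm. Layer 98 (z = 27.44): the cylinder does not reach this height (z outside [0, 22]); the cube at (-1.5, 1.5) is not intersected at this z (z outside [0.5, 9]); the cube at (11.5, 14) (footprint 14×10.5) is included at this height (perimeter 49.00 mm); Combining (union): only the 14×10.5 cube at (11.5, 14) is present, so the union is just that shape — boundary = 49.00 mm. So its perimeter = 49.00 mm. Layer 18 is larger (106.42 vs 49.00 mm).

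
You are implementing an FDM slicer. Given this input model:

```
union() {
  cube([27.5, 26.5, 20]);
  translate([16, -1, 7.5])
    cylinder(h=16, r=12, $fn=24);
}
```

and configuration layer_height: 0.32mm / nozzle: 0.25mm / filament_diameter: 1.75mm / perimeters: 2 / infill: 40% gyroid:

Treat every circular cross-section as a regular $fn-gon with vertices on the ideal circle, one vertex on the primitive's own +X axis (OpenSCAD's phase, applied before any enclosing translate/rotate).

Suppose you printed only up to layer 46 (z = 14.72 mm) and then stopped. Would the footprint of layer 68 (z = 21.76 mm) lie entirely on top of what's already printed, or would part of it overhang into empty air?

Compare the two slices. At z = 14.72: the cube (footprint 27.5×26.5) is included at this height (area 728.75 mm²); the r=12 cylinder at (16, -1) contributes a regular 24-gon of circumradius 12 (area = (24/2)·12.000²·sin(360°/24) = 447.24 mm²); Combining (union): the regions partially overlap — summed areas 1175.99 mm² minus the doubly-counted overlap 199.26 mm² gives 976.73 mm² — area = 976.73 mm². At z = 21.76: the cube does not reach this height (z outside [0, 20]); the r=12 cylinder at (16, -1) gives a regular 24-gon of circumradius 12 (constant along its height) (area = (24/2)·12.000²·sin(360°/24) = 447.24 mm²); Merging all regions: only the r=12 cylinder at (16, -1) is present, so the union is just that shape — area = 447.24 mm². Checking containment: the cross-section at z = 21.76 is a subset of the cross-section at z = 14.72.

entirely on top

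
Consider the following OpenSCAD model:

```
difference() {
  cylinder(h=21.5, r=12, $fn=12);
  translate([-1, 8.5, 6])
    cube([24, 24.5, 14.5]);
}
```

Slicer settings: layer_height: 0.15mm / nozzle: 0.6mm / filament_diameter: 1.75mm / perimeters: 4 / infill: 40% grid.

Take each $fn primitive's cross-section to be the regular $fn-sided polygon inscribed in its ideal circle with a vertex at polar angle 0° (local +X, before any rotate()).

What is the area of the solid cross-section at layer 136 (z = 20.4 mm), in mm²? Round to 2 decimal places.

At z = 20.4 mm: the r=12 cylinder contributes a regular 12-gon of circumradius 12 (area = (12/2)·12.000²·sin(360°/12) = 432.00 mm²); the 24×24.5 cube at (-1, 8.5) contributes its full rectangle (area 588.00 mm²); Taking the first minus the rest: starting from the r=12 cylinder (432.00 mm²), the 24×24.5 cube at (-1, 8.5) partially overlaps it — only the 21.33 mm² overlap (of its 588.00 mm²) is removed, clipping the outline — area = 410.67 mm². Overall, the cross-section is a single solid region. Net area = 410.67 mm².

410.67 mm²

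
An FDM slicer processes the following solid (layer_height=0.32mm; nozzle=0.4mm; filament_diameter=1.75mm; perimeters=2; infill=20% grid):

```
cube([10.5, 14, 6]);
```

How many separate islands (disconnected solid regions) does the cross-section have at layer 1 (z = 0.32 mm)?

1

At z = 0.32 mm: the 10.5×14 cube contributes its full rectangle. Overall, the cross-section is a single solid region. Island count = 1.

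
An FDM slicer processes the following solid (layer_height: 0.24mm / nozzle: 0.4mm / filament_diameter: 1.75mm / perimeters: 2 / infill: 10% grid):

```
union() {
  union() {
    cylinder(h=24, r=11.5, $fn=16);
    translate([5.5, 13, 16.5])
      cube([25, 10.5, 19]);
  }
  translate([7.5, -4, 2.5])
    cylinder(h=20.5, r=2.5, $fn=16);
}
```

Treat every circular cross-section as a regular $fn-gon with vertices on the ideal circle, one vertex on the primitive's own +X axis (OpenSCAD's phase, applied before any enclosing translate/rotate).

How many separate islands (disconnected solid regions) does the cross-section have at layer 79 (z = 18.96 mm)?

2

At z = 18.96 mm: the r=11.5 cylinder contributes a regular 16-gon of circumradius 11.5; the cube at (5.5, 13) (footprint 25×10.5) is included at this height; Combining (union): the 2 present regions are separate (no shared area or edge), so areas and boundary lengths simply add and each stays a separate island — 2 connected regions; the cylinder at (7.5, -4): section is a regular 16-gon, circumradius r=2.5; Combining (union): the r=2.5 cylinder at (7.5, -4) lies entirely inside the result so far, so the union is just the result so far — 2 connected regions. Overall, the cross-section has 2 separate islands. Island count = 2.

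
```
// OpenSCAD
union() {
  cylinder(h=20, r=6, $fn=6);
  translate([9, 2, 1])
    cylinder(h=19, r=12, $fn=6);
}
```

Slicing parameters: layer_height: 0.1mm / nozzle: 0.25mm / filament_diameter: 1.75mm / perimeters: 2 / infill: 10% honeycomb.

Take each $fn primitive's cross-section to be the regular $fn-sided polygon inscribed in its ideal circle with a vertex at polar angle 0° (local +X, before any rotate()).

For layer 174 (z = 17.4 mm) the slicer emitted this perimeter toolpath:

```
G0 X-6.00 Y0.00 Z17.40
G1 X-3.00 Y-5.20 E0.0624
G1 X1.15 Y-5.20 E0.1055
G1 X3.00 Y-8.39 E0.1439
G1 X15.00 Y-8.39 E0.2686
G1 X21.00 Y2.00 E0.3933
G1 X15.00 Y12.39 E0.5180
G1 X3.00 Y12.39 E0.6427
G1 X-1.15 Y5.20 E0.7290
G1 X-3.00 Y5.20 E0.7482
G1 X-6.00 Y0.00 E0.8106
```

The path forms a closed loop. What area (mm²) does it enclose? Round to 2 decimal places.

Apply the shoelace formula to the sequence of (X, Y) vertices; enclosed area = 407.57 mm².

407.57 mm²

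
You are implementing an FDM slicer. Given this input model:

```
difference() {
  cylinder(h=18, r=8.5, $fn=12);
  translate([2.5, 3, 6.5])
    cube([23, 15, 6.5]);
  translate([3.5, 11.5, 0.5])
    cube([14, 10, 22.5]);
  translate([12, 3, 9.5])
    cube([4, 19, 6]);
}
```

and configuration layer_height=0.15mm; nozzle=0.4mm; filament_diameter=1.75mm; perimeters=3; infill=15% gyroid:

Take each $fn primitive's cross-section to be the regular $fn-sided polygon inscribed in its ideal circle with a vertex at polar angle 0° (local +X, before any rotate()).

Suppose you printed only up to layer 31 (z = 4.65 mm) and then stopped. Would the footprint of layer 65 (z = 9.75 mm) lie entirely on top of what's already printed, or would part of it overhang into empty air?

entirely on top

Compare the two slices. At z = 4.65: the cylinder: section is a regular 12-gon, circumradius r=8.5 (area = (12/2)·8.500²·sin(360°/12) = 216.75 mm²); the cube at (2.5, 3) does not reach this height (z outside [6.5, 13]); the 14×10 cube at (3.5, 11.5) contributes its full rectangle (area 140.00 mm²); the cube at (12, 3) does not reach this height (z outside [9.5, 15.5]); Subtracting the remaining from the first: starting from the r=8.5 cylinder (216.75 mm²), the 14×10 cube at (3.5, 11.5) misses the remaining region (no effect) — area = 216.75 mm². At z = 9.75: the r=8.5 cylinder gives a regular 12-gon of circumradius 8.5 (constant along its height) (area = (12/2)·8.500²·sin(360°/12) = 216.75 mm²); the cube at (2.5, 3) is present — its section is the full 23×15 rectangle (area 345.00 mm²); the cube at (3.5, 11.5) (footprint 14×10) is included at this height (area 140.00 mm²); the 4×19 cube at (12, 3) contributes its full rectangle (area 76.00 mm²); Subtracting the remaining from the first: starting from the r=8.5 cylinder (216.75 mm²), the 23×15 cube at (2.5, 3) partially overlaps it — only the 16.98 mm² overlap (of its 345.00 mm²) is removed, clipping the outline; the 14×10 cube at (3.5, 11.5) misses the remaining region (no effect); the 4×19 cube at (12, 3) misses the remaining region (no effect) — area = 199.77 mm². Checking containment: the cross-section at z = 9.75 is a subset of the cross-section at z = 4.65.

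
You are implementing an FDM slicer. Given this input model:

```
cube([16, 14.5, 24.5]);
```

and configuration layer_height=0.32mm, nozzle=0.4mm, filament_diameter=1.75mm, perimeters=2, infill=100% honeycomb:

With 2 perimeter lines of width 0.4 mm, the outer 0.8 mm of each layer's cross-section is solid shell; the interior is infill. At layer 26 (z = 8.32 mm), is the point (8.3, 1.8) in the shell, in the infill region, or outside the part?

infill

At z = 8.32 mm: the 16×14.5 cube contributes its full rectangle. Overall, the cross-section is a single solid region. The nearest boundary edge runs (0.00, 0.00)→(16.00, 0.00); distance from the point to it = 1.80 mm. The point is inside the cross-section and 1.80 mm from the nearest boundary — more than the 0.8 mm shell width (2 × 0.4), so it's in the infill interior.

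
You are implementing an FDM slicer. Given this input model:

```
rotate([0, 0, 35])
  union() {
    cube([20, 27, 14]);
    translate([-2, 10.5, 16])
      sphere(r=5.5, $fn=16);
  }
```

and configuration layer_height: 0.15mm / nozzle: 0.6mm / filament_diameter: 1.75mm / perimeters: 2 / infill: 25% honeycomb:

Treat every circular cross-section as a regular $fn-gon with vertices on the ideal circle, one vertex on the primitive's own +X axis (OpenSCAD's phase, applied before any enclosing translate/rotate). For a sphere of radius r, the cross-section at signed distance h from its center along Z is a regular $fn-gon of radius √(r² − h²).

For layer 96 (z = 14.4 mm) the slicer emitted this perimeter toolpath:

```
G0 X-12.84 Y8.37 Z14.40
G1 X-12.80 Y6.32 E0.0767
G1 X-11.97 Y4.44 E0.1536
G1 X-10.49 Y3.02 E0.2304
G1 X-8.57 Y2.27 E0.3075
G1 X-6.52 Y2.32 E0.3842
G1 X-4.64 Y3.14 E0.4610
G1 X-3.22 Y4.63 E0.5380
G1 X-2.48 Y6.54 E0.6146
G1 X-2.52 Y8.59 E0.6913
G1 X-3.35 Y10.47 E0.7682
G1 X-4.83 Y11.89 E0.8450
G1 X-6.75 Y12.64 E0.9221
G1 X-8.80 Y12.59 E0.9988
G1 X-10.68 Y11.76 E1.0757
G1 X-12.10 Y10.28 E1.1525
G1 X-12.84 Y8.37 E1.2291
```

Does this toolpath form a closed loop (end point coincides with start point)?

Start point (G0): (-12.84, 8.37). End point (last G1): the path returns to the start — closed.

yes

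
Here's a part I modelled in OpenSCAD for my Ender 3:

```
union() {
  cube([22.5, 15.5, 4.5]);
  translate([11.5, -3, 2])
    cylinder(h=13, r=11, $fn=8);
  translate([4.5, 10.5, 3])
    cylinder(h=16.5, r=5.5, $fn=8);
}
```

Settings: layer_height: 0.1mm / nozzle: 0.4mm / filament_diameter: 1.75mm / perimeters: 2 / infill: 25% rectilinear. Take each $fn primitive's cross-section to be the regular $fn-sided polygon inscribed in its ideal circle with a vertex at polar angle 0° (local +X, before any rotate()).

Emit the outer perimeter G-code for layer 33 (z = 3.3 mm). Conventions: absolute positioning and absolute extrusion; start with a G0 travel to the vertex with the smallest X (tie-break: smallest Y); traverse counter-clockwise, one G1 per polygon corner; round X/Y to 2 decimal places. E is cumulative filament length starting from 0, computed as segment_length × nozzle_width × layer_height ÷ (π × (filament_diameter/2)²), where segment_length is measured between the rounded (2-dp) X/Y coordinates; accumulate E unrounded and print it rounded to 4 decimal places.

G0 X-1.00 Y10.50 Z3.30
G1 X0.00 Y8.09 E0.0434
G1 X0.00 Y0.00 E0.1779
G1 X1.74 Y0.00 E0.2069
G1 X0.50 Y-3.00 E0.2608
G1 X3.72 Y-10.78 E0.4009
G1 X11.50 Y-14.00 E0.5409
G1 X19.28 Y-10.78 E0.6809
G1 X22.50 Y-3.00 E0.8210
G1 X21.26 Y0.00 E0.8749
G1 X22.50 Y0.00 E0.8956
G1 X22.50 Y15.50 E1.1533
G1 X5.71 Y15.50 E1.4325
G1 X4.50 Y16.00 E1.4543
G1 X3.29 Y15.50 E1.4761
G1 X0.00 Y15.50 E1.5308
G1 X0.00 Y12.91 E1.5739
G1 X-1.00 Y10.50 E1.6173

At z = 3.3 mm: the 22.5×15.5 cube contributes its full rectangle; the r=11 cylinder at (11.5, -3) contributes a regular 8-gon of circumradius 11; the r=5.5 cylinder at (4.5, 10.5) gives a regular 8-gon of circumradius 5.5 (constant along its height); Merging all regions: the regions partially overlap (shared area 191.39 mm²), so overlapping operands fuse into one piece — 1 connected region. The outline is a single polygon with 17 vertices. Extrusion per mm of travel: 0.4 × 0.1 / (π × 0.875²) = 0.016630. Accumulating E over each segment gives final E = 1.6173.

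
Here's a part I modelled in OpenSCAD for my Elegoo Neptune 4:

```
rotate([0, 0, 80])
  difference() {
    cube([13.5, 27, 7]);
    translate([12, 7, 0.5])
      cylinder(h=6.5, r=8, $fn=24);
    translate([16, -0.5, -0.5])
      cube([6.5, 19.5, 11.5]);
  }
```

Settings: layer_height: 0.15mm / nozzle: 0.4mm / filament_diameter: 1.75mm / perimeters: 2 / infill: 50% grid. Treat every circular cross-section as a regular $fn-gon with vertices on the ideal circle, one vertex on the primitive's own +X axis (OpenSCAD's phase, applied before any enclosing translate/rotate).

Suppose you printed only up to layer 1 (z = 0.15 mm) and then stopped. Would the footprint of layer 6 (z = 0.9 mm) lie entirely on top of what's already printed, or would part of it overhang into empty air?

Compare the two slices. At z = 0.15: the 13.5×27 cube contributes its full rectangle (area 364.50 mm²); the cylinder at (12, 7) does not reach this height (z outside [0.5, 7]); the cube at (16, -0.5) is present — its section is the full 6.5×19.5 rectangle (area 126.75 mm²); After the difference (first − rest): starting from the 13.5×27 cube (364.50 mm²), the 6.5×19.5 cube at (16, -0.5) misses the remaining region (no effect) — area = 364.50 mm²; (rotated 80° about Z; rotation is an isometry so areas/perimeters/island counts are preserved). At z = 0.9: the cube (footprint 13.5×27) is included at this height (area 364.50 mm²); the cylinder at (12, 7): section is a regular 24-gon, circumradius r=8 (area = (24/2)·8.000²·sin(360°/24) = 198.77 mm²); the 6.5×19.5 cube at (16, -0.5) contributes its full rectangle (area 126.75 mm²); After the difference (first − rest): starting from the 13.5×27 cube (364.50 mm²), the r=8 cylinder at (12, 7) partially overlaps it — only the 119.31 mm² overlap (of its 198.77 mm²) is removed, clipping the outline; the 6.5×19.5 cube at (16, -0.5) misses the remaining region (no effect) — area = 245.19 mm²; (rotated 80° about Z; rotation is an isometry so areas/perimeters/island counts are preserved). Checking containment: the cross-section at z = 0.9 is a subset of the cross-section at z = 0.15.

entirely on top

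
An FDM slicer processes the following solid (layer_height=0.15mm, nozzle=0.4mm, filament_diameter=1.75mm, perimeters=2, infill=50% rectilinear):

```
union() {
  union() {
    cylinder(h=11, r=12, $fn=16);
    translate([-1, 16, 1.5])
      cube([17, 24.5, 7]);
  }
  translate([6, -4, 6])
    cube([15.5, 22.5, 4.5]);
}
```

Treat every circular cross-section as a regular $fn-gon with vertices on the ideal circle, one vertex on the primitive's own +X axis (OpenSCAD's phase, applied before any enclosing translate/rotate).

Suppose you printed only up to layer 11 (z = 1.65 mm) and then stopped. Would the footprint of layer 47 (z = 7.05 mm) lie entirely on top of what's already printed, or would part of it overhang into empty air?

Compare the two slices. At z = 1.65: the r=12 cylinder contributes a regular 16-gon of circumradius 12 (area = (16/2)·12.000²·sin(360°/16) = 440.85 mm²); the 17×24.5 cube at (-1, 16) contributes its full rectangle (area 416.50 mm²); Merging all regions: the 2 present regions are separate (no shared area or edge), so areas and boundary lengths simply add and each stays a separate island — area = 857.35 mm²; the cube at (6, -4) does not reach this height (z outside [6, 10.5]); Combining (union): only that combined region is present, so the union is just that shape — area = 857.35 mm². At z = 7.05: the r=12 cylinder gives a regular 16-gon of circumradius 12 (constant along its height) (area = (16/2)·12.000²·sin(360°/16) = 440.85 mm²); the cube at (-1, 16) is present — its section is the full 17×24.5 rectangle (area 416.50 mm²); Combining (union): the 2 present regions are separate (no shared area or edge), so areas and boundary lengths simply add and each stays a separate island — area = 857.35 mm²; the cube at (6, -4) (footprint 15.5×22.5) is included at this height (area 348.75 mm²); Combining (union): the regions partially overlap — summed areas 1206.10 mm² minus the doubly-counted overlap 89.67 mm² gives 1116.43 mm² — area = 1116.43 mm². Checking containment: at z = 7.05 the cross-section extends beyond the z = 1.65 cross-section by about 259.08 mm².

part overhangs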